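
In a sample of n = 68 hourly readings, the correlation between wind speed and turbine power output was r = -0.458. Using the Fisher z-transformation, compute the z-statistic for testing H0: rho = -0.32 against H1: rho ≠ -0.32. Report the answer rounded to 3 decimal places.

Fisher z: atanh(-0.458) = -0.494777, atanh(-0.32) = -0.331647
z = (z_r − z_0)·√(n−3) = (-0.494777 − (-0.331647))·√65 = -0.163130 · 8.062258 = -1.315

-1.315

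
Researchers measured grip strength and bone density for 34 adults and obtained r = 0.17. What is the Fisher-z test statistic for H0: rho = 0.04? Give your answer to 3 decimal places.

0.733

Fisher z: atanh(0.17) = 0.171667, atanh(0.04) = 0.040021
z = (z_r − z_0)·√(n−3) = (0.171667 − 0.040021)·√31 = 0.131646 · 5.567764 = 0.733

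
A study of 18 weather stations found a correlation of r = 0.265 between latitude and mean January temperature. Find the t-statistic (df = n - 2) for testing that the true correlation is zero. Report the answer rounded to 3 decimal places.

1.099

1 − r² = 1 − 0.070225 = 0.929775;  √(1−r²) = 0.964248
√(n−2) = √16 = 4.000000
t = r·√(n−2)/√(1−r²) = 0.265 · 4.000000 / 0.964248 = 1.099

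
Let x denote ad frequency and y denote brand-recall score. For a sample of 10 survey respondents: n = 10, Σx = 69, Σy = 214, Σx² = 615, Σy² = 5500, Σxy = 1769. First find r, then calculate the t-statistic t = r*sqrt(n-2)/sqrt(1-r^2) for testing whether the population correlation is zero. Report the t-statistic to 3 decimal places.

4.019

Numerator: nΣxy − (Σx)(Σy) = 10·1769 − (69)(214) = 2924
Denominator: √[(nΣx²−(Σx)²)(nΣy²−(Σy)²)]
  nΣx²−(Σx)² = 10·615 − 4761 = 1389;  nΣy²−(Σy)² = 10·5500 − 45796 = 9204
  √(1389·9204) = √12784356 = 3575.5218
r = 2924 / 3575.5218 = 0.8178
t = r·√(n−2)/√(1−r²) = 0.8178·√8 / √(1−0.668797) = 2.313088 / 0.575502 = 4.019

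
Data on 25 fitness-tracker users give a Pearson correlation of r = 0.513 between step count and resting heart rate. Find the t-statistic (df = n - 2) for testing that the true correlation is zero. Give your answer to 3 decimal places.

t = r·√(n−2) / √(1−r²) with r = 0.513, n = 25
  = 0.513·√23 / √(1 − 0.263169)
  = 0.513·4.795832 / 0.858389
  = 2.460262 / 0.858389 = 2.866

2.866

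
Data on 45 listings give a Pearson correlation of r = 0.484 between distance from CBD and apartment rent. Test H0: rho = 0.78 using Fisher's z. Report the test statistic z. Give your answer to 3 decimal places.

Fisher z: atanh(0.484) = 0.528195, atanh(0.78) = 1.045371
z = (z_r − z_0)·√(n−3) = (0.528195 − 1.045371)·√42 = -0.517176 · 6.480741 = -3.352

-3.352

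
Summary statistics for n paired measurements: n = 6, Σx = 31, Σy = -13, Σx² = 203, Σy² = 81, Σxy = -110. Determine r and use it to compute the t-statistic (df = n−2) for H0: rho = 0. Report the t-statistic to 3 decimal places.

Numerator: nΣxy − (Σx)(Σy) = 6·(-110) − (31)(-13) = -257
Denominator: √[(nΣx²−(Σx)²)(nΣy²−(Σy)²)]
  nΣx²−(Σx)² = 6·203 − 961 = 257;  nΣy²−(Σy)² = 6·81 − 169 = 317
  √(257·317) = √81469 = 285.4277
r = -257 / 285.4277 = -0.9004
t = r·√(n−2)/√(1−r²) = -0.9004·√4 / √(1−0.810720) = -1.800800 / 0.435063 = -4.139

-4.139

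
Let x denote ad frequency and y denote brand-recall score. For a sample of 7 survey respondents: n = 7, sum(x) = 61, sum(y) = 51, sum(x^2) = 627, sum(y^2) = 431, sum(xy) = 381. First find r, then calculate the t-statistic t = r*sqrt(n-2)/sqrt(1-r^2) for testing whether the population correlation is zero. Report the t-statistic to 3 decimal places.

-3.494

Numerator: nΣxy − (Σx)(Σy) = 7·381 − (61)(51) = -444
Denominator: √[(nΣx²−(Σx)²)(nΣy²−(Σy)²)]
  nΣx²−(Σx)² = 7·627 − 3721 = 668;  nΣy²−(Σy)² = 7·431 − 2601 = 416
  √(668·416) = √277888 = 527.1508
r = -444 / 527.1508 = -0.8423
t = r·√(n−2)/√(1−r²) = -0.8423·√5 / √(1−0.709469) = -1.883440 / 0.539009 = -3.494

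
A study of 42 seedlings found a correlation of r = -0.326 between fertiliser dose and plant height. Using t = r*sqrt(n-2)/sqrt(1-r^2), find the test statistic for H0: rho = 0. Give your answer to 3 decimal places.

t = r·√(n−2) / √(1−r²) with r = -0.326, n = 42
  = -0.326·√40 / √(1 − 0.106276)
  = -0.326·6.324555 / 0.945370
  = -2.061805 / 0.945370 = -2.181

-2.181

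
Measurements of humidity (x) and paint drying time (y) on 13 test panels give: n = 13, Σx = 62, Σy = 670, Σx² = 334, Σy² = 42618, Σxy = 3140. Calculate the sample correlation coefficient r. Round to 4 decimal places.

S_xy = nΣxy − ΣxΣy = 13·3140 − 62·670 = 40820 − 41540 = -720
S_xx = nΣx² − (Σx)² = 13·334 − 62² = 4342 − 3844 = 498
S_yy = nΣy² − (Σy)² = 13·42618 − 670² = 554034 − 448900 = 105134
r = S_xy / √(S_xx·S_yy) = -720 / √(498·105134) = -720 / √52356732 = -720 / 7235.7952 = -0.0995

-0.0995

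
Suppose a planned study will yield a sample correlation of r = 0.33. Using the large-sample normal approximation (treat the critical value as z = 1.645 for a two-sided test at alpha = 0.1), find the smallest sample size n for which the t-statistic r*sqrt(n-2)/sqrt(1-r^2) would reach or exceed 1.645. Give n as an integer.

25

r√(n−2)/√(1−r²) ≥ 1.645  ⇔  n−2 ≥ (1.645)²·(1−r²)/r²
(1−r²)/r² = (1−0.1089)/0.1089 = 8.1827
n ≥ 2 + 2.706025·8.1827 = 2 + 22.1426 = 24.1426
⌈24.1426⌉ = 25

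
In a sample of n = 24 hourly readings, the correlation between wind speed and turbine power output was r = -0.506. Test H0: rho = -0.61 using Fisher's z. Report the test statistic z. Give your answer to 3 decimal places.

0.695

Fisher z: atanh(-0.506) = -0.557338, atanh(-0.61) = -0.708921
z = (z_r − z_0)·√(n−3) = (-0.557338 − (-0.708921))·√21 = 0.151583 · 4.582576 = 0.695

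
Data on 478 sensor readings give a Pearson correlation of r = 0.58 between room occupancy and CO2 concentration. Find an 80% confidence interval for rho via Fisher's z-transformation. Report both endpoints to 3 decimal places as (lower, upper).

z_r = atanh(0.58) = 0.662463;  SE = 1/√(n−3) = 1/√475 = 0.045883
z-limits: 0.662463 ± 1.282·0.045883 = 0.662463 ± 0.058822 = [0.603641, 0.721285]
ρ-limits: (tanh 0.603641, tanh 0.721285) = (0.540, 0.618)

(0.540, 0.618)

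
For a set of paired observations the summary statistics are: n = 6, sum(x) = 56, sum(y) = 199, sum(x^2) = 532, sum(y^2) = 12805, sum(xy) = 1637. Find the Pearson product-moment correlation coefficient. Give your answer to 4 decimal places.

S_xy = nΣxy − ΣxΣy = 6·1637 − 56·199 = 9822 − 11144 = -1322
S_xx = nΣx² − (Σx)² = 6·532 − 56² = 3192 − 3136 = 56
S_yy = nΣy² − (Σy)² = 6·12805 − 199² = 76830 − 39601 = 37229
r = S_xy / √(S_xx·S_yy) = -1322 / √(56·37229) = -1322 / √2084824 = -1322 / 1443.8920 = -0.9156

-0.9156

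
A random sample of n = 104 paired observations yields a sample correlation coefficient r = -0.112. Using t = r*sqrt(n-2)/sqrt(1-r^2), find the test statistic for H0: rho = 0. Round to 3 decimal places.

-1.138

t = r·√(n−2) / √(1−r²) with r = -0.112, n = 104
  = -0.112·√102 / √(1 − 0.012544)
  = -0.112·10.099505 / 0.993708
  = -1.131145 / 0.993708 = -1.138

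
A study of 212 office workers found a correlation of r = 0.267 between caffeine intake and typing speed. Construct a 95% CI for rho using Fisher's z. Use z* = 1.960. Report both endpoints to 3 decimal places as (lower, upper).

Fisher z: z_r = atanh(r) = ½·ln((1+0.267)/(1−0.267)) = 0.273631
SE(z) = 1/√(n−3) = 1/√209 = 0.069171
95% ⇒ z* = 1.960; margin = 1.960·0.069171 = 0.135575
CI on z-scale: (0.138056, 0.409206)
Back-transform: tanh(0.138056) = 0.137186, tanh(0.409206) = 0.387798

(0.137, 0.388)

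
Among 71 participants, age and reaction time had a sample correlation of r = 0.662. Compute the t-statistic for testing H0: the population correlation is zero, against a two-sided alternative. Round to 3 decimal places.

1 − r² = 1 − 0.438244 = 0.561756;  √(1−r²) = 0.749504
√(n−2) = √69 = 8.306624
t = r·√(n−2)/√(1−r²) = 0.662 · 8.306624 / 0.749504 = 7.337

7.337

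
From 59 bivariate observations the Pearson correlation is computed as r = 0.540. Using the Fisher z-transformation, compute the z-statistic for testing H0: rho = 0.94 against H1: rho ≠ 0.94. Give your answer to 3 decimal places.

z_r = atanh(0.540) = 0.604156,  z_0 = atanh(0.94) = 1.738049
SE = 1/√(n−3) = 1/√56 = 0.133631
z = (z_r − z_0)/SE = (0.604156 − 1.738049) / 0.133631 = -1.133893 / 0.133631 = -8.485

-8.485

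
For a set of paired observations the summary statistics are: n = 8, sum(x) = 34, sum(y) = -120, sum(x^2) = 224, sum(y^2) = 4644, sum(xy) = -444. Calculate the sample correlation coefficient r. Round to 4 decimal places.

Numerator: nΣxy − (Σx)(Σy) = 8·(-444) − (34)(-120) = 528
Denominator: √[(nΣx²−(Σx)²)(nΣy²−(Σy)²)]
  nΣx²−(Σx)² = 8·224 − 1156 = 636;  nΣy²−(Σy)² = 8·4644 − 14400 = 22752
  √(636·22752) = √14470272 = 3803.9811
r = 528 / 3803.9811 = 0.1388

0.1388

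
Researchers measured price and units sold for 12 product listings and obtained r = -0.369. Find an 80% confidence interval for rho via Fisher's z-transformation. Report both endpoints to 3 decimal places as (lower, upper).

(-0.672, 0.040)

Fisher z: z_r = atanh(r) = ½·ln((1+(-0.369))/(1−(-0.369))) = -0.387265
SE(z) = 1/√(n−3) = 1/√9 = 0.333333
80% ⇒ z* = 1.282; margin = 1.282·0.333333 = 0.427333
CI on z-scale: (-0.814598, 0.040068)
Back-transform: tanh(-0.814598) = -0.672119, tanh(0.040068) = 0.040047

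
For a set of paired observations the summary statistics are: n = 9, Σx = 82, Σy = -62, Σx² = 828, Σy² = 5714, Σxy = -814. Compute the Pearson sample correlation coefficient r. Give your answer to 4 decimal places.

-0.3809

Numerator: nΣxy − (Σx)(Σy) = 9·(-814) − (82)(-62) = -2242
Denominator: √[(nΣx²−(Σx)²)(nΣy²−(Σy)²)]
  nΣx²−(Σx)² = 9·828 − 6724 = 728;  nΣy²−(Σy)² = 9·5714 − 3844 = 47582
  √(728·47582) = √34639696 = 5885.5498
r = -2242 / 5885.5498 = -0.3809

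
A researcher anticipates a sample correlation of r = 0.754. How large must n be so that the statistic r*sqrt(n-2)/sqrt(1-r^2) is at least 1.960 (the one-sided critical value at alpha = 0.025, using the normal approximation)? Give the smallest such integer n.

5

Need r·√(n−2)/√(1−r²) ≥ 1.960
√(n−2) ≥ 1.960·√(1−0.568516) / 0.754 = 1.960·0.656874 / 0.754 = 1.7075
n−2 ≥ 2.9156  ⇒  n ≥ 4.9156
Smallest integer n = 5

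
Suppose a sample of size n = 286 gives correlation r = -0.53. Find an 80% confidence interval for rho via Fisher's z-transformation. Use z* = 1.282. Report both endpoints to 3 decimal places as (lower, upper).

z_r = atanh(-0.53) = -0.590145;  SE = 1/√(n−3) = 1/√283 = 0.059444
z-limits: -0.590145 ± 1.282·0.059444 = -0.590145 ± 0.076207 = [-0.666352, -0.513938]
ρ-limits: (tanh -0.666352, tanh -0.513938) = (-0.583, -0.473)

(-0.583, -0.473)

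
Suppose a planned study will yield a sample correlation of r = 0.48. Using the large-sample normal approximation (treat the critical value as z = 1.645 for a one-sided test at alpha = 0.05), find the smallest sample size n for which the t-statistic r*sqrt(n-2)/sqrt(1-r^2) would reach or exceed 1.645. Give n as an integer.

12

Need r·√(n−2)/√(1−r²) ≥ 1.645
√(n−2) ≥ 1.645·√(1−0.2304) / 0.48 = 1.645·0.877268 / 0.48 = 3.0065
n−2 ≥ 9.0390  ⇒  n ≥ 11.0390
Smallest integer n = 12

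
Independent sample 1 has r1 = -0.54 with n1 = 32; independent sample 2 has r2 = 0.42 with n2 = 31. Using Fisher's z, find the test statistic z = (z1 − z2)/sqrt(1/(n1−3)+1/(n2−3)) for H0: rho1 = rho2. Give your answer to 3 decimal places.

-3.970

z1 = atanh(-0.54) = -0.604156,  z2 = atanh(0.42) = 0.447692
SE = √(1/(n1−3) + 1/(n2−3)) = √(1/29 + 1/28) = √(0.0344828 + 0.0357143) = √0.0701971 = 0.264947
z = (z1 − z2)/SE = (-0.604156 − 0.447692) / 0.264947 = -1.051848 / 0.264947 = -3.970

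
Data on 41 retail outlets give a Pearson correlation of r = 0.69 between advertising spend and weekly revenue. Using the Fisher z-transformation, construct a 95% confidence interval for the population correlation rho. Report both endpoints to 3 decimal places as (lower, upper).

(0.485, 0.823)

z_r = atanh(0.69) = 0.847956;  SE = 1/√(n−3) = 1/√38 = 0.162221
z-limits: 0.847956 ± 1.960·0.162221 = 0.847956 ± 0.317953 = [0.530003, 1.165909]
ρ-limits: (tanh 0.530003, tanh 1.165909) = (0.485, 0.823)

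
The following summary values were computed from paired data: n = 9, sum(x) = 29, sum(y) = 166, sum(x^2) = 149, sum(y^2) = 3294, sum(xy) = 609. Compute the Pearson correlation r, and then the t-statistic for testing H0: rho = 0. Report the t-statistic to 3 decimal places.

2.278

S_xy = nΣxy − ΣxΣy = 9·609 − 29·166 = 5481 − 4814 = 667
S_xx = nΣx² − (Σx)² = 9·149 − 29² = 1341 − 841 = 500
S_yy = nΣy² − (Σy)² = 9·3294 − 166² = 29646 − 27556 = 2090
r = S_xy / √(S_xx·S_yy) = 667 / √(500·2090) = 667 / √1045000 = 667 / 1022.2524 = 0.6525
t = r·√(n−2)/√(1−r²) = 0.6525·√7 / √(1−0.425756) = 1.726353 / 0.757789 = 2.278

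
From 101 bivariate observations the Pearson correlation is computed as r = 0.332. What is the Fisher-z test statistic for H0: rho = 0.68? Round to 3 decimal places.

z_r = atanh(0.332) = 0.345074,  z_0 = atanh(0.68) = 0.829114
SE = 1/√(n−3) = 1/√98 = 0.101015
z = (z_r − z_0)/SE = (0.345074 − 0.829114) / 0.101015 = -0.484040 / 0.101015 = -4.792

-4.792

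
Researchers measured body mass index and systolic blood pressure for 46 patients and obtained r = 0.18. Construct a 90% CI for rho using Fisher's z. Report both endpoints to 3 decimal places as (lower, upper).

(-0.069, 0.408)

z_r = atanh(0.18) = 0.181983;  SE = 1/√(n−3) = 1/√43 = 0.152499
z-limits: 0.181983 ± 1.645·0.152499 = 0.181983 ± 0.250861 = [-0.068878, 0.432844]
ρ-limits: (tanh -0.068878, tanh 0.432844) = (-0.069, 0.408)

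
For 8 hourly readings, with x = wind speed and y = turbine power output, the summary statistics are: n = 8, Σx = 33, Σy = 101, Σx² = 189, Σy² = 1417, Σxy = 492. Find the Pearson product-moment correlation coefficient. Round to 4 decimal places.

0.8703

S_xy = nΣxy − ΣxΣy = 8·492 − 33·101 = 3936 − 3333 = 603
S_xx = nΣx² − (Σx)² = 8·189 − 33² = 1512 − 1089 = 423
S_yy = nΣy² − (Σy)² = 8·1417 − 101² = 11336 − 10201 = 1135
r = S_xy / √(S_xx·S_yy) = 603 / √(423·1135) = 603 / √480105 = 603 / 692.8961 = 0.8703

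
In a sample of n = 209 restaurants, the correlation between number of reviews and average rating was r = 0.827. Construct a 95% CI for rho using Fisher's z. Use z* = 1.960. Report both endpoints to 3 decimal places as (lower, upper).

(0.779, 0.866)

z_r = atanh(0.827) = 1.178569;  SE = 1/√(n−3) = 1/√206 = 0.069673
z-limits: 1.178569 ± 1.960·0.069673 = 1.178569 ± 0.136559 = [1.042010, 1.315128]
ρ-limits: (tanh 1.042010, tanh 1.315128) = (0.779, 0.866)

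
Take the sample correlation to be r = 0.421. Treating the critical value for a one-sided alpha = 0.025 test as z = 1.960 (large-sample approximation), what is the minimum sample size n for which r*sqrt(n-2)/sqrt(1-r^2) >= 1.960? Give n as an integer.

Need r·√(n−2)/√(1−r²) ≥ 1.960
√(n−2) ≥ 1.960·√(1−0.177241) / 0.421 = 1.960·0.907061 / 0.421 = 4.2229
n−2 ≥ 17.8329  ⇒  n ≥ 19.8329
Smallest integer n = 20

20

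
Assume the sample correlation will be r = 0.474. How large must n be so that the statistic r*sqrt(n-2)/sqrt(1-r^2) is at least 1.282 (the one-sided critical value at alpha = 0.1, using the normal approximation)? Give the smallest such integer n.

8

Need r·√(n−2)/√(1−r²) ≥ 1.282
√(n−2) ≥ 1.282·√(1−0.224676) / 0.474 = 1.282·0.880525 / 0.474 = 2.3815
n−2 ≥ 5.6715  ⇒  n ≥ 7.6715
Smallest integer n = 8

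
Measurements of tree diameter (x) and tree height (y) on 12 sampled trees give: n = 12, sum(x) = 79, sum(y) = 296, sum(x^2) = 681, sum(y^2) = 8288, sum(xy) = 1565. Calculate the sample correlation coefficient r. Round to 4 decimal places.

-0.9629

Numerator: nΣxy − (Σx)(Σy) = 12·1565 − (79)(296) = -4604
Denominator: √[(nΣx²−(Σx)²)(nΣy²−(Σy)²)]
  nΣx²−(Σx)² = 12·681 − 6241 = 1931;  nΣy²−(Σy)² = 12·8288 − 87616 = 11840
  √(1931·11840) = √22863040 = 4781.5311
r = -4604 / 4781.5311 = -0.9629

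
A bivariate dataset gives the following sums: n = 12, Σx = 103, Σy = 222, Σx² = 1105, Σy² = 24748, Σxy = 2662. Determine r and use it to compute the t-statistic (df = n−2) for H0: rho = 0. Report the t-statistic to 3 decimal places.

S_xy = nΣxy − ΣxΣy = 12·2662 − 103·222 = 31944 − 22866 = 9078
S_xx = nΣx² − (Σx)² = 12·1105 − 103² = 13260 − 10609 = 2651
S_yy = nΣy² − (Σy)² = 12·24748 − 222² = 296976 − 49284 = 247692
r = S_xy / √(S_xx·S_yy) = 9078 / √(2651·247692) = 9078 / √656631492 = 9078 / 25624.8218 = 0.3543
t = r·√(n−2)/√(1−r²) = 0.3543·√10 / √(1−0.125528) = 1.120395 / 0.935132 = 1.198

1.198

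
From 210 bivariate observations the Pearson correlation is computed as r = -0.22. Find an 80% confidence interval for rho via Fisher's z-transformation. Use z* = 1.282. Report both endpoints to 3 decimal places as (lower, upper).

(-0.303, -0.134)

Fisher z: z_r = atanh(r) = ½·ln((1+(-0.22))/(1−(-0.22))) = -0.223656
SE(z) = 1/√(n−3) = 1/√207 = 0.069505
80% ⇒ z* = 1.282; margin = 1.282·0.069505 = 0.089105
CI on z-scale: (-0.312761, -0.134551)
Back-transform: tanh(-0.312761) = -0.302947, tanh(-0.134551) = -0.133745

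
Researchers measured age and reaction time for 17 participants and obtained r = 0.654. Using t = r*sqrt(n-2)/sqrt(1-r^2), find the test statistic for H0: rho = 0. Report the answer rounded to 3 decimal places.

t = r·√(n−2) / √(1−r²) with r = 0.654, n = 17
  = 0.654·√15 / √(1 − 0.427716)
  = 0.654·3.872983 / 0.756495
  = 2.532931 / 0.756495 = 3.348

3.348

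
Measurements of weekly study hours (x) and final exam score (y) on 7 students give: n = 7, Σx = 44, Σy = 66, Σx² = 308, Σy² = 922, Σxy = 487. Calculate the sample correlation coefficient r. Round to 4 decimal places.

0.7433

S_xy = nΣxy − ΣxΣy = 7·487 − 44·66 = 3409 − 2904 = 505
S_xx = nΣx² − (Σx)² = 7·308 − 44² = 2156 − 1936 = 220
S_yy = nΣy² − (Σy)² = 7·922 − 66² = 6454 − 4356 = 2098
r = S_xy / √(S_xx·S_yy) = 505 / √(220·2098) = 505 / √461560 = 505 / 679.3821 = 0.7433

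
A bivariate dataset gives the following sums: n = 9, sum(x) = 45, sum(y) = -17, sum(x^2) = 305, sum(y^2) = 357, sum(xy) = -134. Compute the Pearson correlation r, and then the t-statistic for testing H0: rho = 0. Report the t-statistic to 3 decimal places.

S_xy = nΣxy − ΣxΣy = 9·(-134) − 45·(-17) = -1206 − (-765) = -441
S_xx = nΣx² − (Σx)² = 9·305 − 45² = 2745 − 2025 = 720
S_yy = nΣy² − (Σy)² = 9·357 − (-17)² = 3213 − 289 = 2924
r = S_xy / √(S_xx·S_yy) = -441 / √(720·2924) = -441 / √2105280 = -441 / 1450.9583 = -0.3039
t = r·√(n−2)/√(1−r²) = -0.3039·√7 / √(1−0.092355) = -0.804044 / 0.952704 = -0.844

-0.844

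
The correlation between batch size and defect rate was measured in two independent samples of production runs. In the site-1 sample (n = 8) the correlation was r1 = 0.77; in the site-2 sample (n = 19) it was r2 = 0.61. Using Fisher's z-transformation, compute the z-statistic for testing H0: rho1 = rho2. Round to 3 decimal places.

0.608

Fisher z-transforms: z1 = atanh(0.77) = 1.020328, z2 = atanh(0.61) = 0.708921; difference d = 0.311407
Var(d) = 1/5 + 1/16 = 0.2000000 + 0.0625000 = 0.2625000
z = d/√Var(d) = 0.311407 / √0.2625000 = 0.311407 / 0.512348 = 0.608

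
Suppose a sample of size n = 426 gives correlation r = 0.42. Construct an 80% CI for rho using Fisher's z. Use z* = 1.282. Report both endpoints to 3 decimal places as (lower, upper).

(0.367, 0.470)

z_r = atanh(0.42) = 0.447692;  SE = 1/√(n−3) = 1/√423 = 0.048622
z-limits: 0.447692 ± 1.282·0.048622 = 0.447692 ± 0.062333 = [0.385359, 0.510025]
ρ-limits: (tanh 0.385359, tanh 0.510025) = (0.367, 0.470)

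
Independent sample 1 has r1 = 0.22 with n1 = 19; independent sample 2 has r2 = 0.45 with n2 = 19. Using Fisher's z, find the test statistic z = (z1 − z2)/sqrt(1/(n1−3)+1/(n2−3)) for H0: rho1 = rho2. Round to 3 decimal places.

z1 = atanh(0.22) = 0.223656,  z2 = atanh(0.45) = 0.484700
SE = √(1/(n1−3) + 1/(n2−3)) = √(1/16 + 1/16) = √(0.0625000 + 0.0625000) = √0.1250000 = 0.353553
z = (z1 − z2)/SE = (0.223656 − 0.484700) / 0.353553 = -0.261044 / 0.353553 = -0.738

-0.738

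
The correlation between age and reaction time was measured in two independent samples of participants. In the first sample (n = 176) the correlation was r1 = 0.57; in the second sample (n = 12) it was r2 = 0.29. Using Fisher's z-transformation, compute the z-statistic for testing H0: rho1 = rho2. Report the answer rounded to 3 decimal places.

1.021

Fisher z-transforms: z1 = atanh(0.57) = 0.647523, z2 = atanh(0.29) = 0.298566; difference d = 0.348957
Var(d) = 1/173 + 1/9 = 0.0057803 + 0.1111111 = 0.1168914
z = d/√Var(d) = 0.348957 / √0.1168914 = 0.348957 / 0.341894 = 1.021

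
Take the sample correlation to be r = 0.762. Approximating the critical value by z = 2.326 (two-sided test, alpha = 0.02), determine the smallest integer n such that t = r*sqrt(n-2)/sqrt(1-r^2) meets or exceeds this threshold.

r√(n−2)/√(1−r²) ≥ 2.326  ⇔  n−2 ≥ (2.326)²·(1−r²)/r²
(1−r²)/r² = (1−0.580644)/0.580644 = 0.7222
n ≥ 2 + 5.410276·0.7222 = 2 + 3.9073 = 5.9073
⌈5.9073⌉ = 6

6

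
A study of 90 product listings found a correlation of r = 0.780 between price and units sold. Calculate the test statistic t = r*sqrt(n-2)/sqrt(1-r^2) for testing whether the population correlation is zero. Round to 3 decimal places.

11.693

1 − r² = 1 − 0.608400 = 0.391600;  √(1−r²) = 0.625780
√(n−2) = √88 = 9.380832
t = r·√(n−2)/√(1−r²) = 0.780 · 9.380832 / 0.625780 = 11.693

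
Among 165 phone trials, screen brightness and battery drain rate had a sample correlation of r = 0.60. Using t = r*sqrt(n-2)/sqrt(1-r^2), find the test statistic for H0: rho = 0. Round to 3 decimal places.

9.575

1 − r² = 1 − 0.3600 = 0.6400;  √(1−r²) = 0.800000
√(n−2) = √163 = 12.767145
t = r·√(n−2)/√(1−r²) = 0.60 · 12.767145 / 0.800000 = 9.575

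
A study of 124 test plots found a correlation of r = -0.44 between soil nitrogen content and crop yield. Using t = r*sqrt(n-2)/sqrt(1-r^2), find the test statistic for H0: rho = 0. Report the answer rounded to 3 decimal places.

-5.412

1 − r² = 1 − 0.1936 = 0.8064;  √(1−r²) = 0.897998
√(n−2) = √122 = 11.045361
t = r·√(n−2)/√(1−r²) = -0.44 · 11.045361 / 0.897998 = -5.412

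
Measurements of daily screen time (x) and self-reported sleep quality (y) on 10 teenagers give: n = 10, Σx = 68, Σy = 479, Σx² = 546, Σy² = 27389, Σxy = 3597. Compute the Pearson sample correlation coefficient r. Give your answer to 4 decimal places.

Numerator: nΣxy − (Σx)(Σy) = 10·3597 − (68)(479) = 3398
Denominator: √[(nΣx²−(Σx)²)(nΣy²−(Σy)²)]
  nΣx²−(Σx)² = 10·546 − 4624 = 836;  nΣy²−(Σy)² = 10·27389 − 229441 = 44449
  √(836·44449) = √37159364 = 6095.8481
r = 3398 / 6095.8481 = 0.5574

0.5574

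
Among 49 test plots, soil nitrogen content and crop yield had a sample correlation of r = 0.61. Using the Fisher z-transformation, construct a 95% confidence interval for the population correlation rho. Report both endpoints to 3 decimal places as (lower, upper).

z_r = atanh(0.61) = 0.708921;  SE = 1/√(n−3) = 1/√46 = 0.147442
z-limits: 0.708921 ± 1.960·0.147442 = 0.708921 ± 0.288986 = [0.419935, 0.997907]
ρ-limits: (tanh 0.419935, tanh 0.997907) = (0.397, 0.761)

(0.397, 0.761)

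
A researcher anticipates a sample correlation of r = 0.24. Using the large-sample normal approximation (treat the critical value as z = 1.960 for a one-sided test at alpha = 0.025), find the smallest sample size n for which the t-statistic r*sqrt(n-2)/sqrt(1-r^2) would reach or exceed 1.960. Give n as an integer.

Need r·√(n−2)/√(1−r²) ≥ 1.960
√(n−2) ≥ 1.960·√(1−0.0576) / 0.24 = 1.960·0.970773 / 0.24 = 7.9280
n−2 ≥ 62.8532  ⇒  n ≥ 64.8532
Smallest integer n = 65

65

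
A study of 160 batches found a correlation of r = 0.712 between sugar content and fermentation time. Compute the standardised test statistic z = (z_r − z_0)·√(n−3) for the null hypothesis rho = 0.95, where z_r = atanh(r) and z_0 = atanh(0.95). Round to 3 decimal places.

-11.785

Fisher z: atanh(0.712) = 0.891229, atanh(0.95) = 1.831781
z = (z_r − z_0)·√(n−3) = (0.891229 − 1.831781)·√157 = -0.940552 · 12.529964 = -11.785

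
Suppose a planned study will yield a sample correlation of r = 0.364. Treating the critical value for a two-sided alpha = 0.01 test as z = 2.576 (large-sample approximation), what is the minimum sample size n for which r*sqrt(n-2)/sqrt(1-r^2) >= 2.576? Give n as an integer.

Need r·√(n−2)/√(1−r²) ≥ 2.576
√(n−2) ≥ 2.576·√(1−0.132496) / 0.364 = 2.576·0.931399 / 0.364 = 6.5914
n−2 ≥ 43.4466  ⇒  n ≥ 45.4466
Smallest integer n = 46

46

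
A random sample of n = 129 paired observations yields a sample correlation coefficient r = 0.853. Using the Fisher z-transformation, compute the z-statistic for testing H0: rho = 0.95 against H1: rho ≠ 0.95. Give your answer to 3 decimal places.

-6.339

z_r = atanh(0.853) = 1.267064,  z_0 = atanh(0.95) = 1.831781
SE = 1/√(n−3) = 1/√126 = 0.089087
z = (z_r − z_0)/SE = (1.267064 − 1.831781) / 0.089087 = -0.564717 / 0.089087 = -6.339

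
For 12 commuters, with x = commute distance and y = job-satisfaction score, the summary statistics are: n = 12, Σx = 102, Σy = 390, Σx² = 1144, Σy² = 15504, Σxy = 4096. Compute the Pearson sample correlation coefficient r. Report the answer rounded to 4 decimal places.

S_xy = nΣxy − ΣxΣy = 12·4096 − 102·390 = 49152 − 39780 = 9372
S_xx = nΣx² − (Σx)² = 12·1144 − 102² = 13728 − 10404 = 3324
S_yy = nΣy² − (Σy)² = 12·15504 − 390² = 186048 − 152100 = 33948
r = S_xy / √(S_xx·S_yy) = 9372 / √(3324·33948) = 9372 / √112843152 = 9372 / 10622.7657 = 0.8823

0.8823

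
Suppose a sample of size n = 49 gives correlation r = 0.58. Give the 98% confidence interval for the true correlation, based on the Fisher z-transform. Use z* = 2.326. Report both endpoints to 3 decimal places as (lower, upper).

(0.309, 0.764)

z_r = atanh(0.58) = 0.662463;  SE = 1/√(n−3) = 1/√46 = 0.147442
z-limits: 0.662463 ± 2.326·0.147442 = 0.662463 ± 0.342950 = [0.319513, 1.005413]
ρ-limits: (tanh 0.319513, tanh 1.005413) = (0.309, 0.764)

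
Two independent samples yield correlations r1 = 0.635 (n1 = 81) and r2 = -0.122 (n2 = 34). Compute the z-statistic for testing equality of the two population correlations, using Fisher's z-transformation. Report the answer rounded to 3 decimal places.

4.109

Fisher z-transforms: z1 = atanh(0.635) = 0.749750, z2 = atanh(-0.122) = -0.122611; difference d = 0.872361
Var(d) = 1/78 + 1/31 = 0.0128205 + 0.0322581 = 0.0450786
z = d/√Var(d) = 0.872361 / √0.0450786 = 0.872361 / 0.212317 = 4.109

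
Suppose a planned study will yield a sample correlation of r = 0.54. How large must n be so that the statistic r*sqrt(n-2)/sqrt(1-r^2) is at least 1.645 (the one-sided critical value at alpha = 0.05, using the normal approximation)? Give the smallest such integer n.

r√(n−2)/√(1−r²) ≥ 1.645  ⇔  n−2 ≥ (1.645)²·(1−r²)/r²
(1−r²)/r² = (1−0.2916)/0.2916 = 2.4294
n ≥ 2 + 2.706025·2.4294 = 2 + 6.5740 = 8.5740
⌈8.5740⌉ = 9

9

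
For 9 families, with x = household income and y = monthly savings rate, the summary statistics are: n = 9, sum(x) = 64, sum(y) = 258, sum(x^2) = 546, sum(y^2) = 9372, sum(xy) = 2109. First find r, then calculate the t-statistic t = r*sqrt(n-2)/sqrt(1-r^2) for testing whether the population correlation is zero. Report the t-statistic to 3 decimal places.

2.247

Numerator: nΣxy − (Σx)(Σy) = 9·2109 − (64)(258) = 2469
Denominator: √[(nΣx²−(Σx)²)(nΣy²−(Σy)²)]
  nΣx²−(Σx)² = 9·546 − 4096 = 818;  nΣy²−(Σy)² = 9·9372 − 66564 = 17784
  √(818·17784) = √14547312 = 3814.0939
r = 2469 / 3814.0939 = 0.6473
t = r·√(n−2)/√(1−r²) = 0.6473·√7 / √(1−0.418997) = 1.712595 / 0.762236 = 2.247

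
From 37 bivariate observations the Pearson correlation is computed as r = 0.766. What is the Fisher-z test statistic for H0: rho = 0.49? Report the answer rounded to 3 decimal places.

2.767

z_r = atanh(0.766) = 1.010576,  z_0 = atanh(0.49) = 0.536060
SE = 1/√(n−3) = 1/√34 = 0.171499
z = (z_r − z_0)/SE = (1.010576 − 0.536060) / 0.171499 = 0.474516 / 0.171499 = 2.767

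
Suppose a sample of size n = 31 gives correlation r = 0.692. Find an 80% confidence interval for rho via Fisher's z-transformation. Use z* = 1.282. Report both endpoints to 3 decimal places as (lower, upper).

z_r = atanh(0.692) = 0.851783;  SE = 1/√(n−3) = 1/√28 = 0.188982
z-limits: 0.851783 ± 1.282·0.188982 = 0.851783 ± 0.242275 = [0.609508, 1.094058]
ρ-limits: (tanh 0.609508, tanh 1.094058) = (0.544, 0.798)

(0.544, 0.798)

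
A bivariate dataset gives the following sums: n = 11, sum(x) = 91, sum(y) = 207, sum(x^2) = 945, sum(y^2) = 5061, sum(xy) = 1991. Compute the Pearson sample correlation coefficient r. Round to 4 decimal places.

Numerator: nΣxy − (Σx)(Σy) = 11·1991 − (91)(207) = 3064
Denominator: √[(nΣx²−(Σx)²)(nΣy²−(Σy)²)]
  nΣx²−(Σx)² = 11·945 − 8281 = 2114;  nΣy²−(Σy)² = 11·5061 − 42849 = 12822
  √(2114·12822) = √27105708 = 5206.3142
r = 3064 / 5206.3142 = 0.5885

0.5885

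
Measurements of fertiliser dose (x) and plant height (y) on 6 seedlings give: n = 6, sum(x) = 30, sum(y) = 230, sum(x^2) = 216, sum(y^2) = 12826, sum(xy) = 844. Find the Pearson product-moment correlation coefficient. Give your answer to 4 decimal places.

-0.5949

Numerator: nΣxy − (Σx)(Σy) = 6·844 − (30)(230) = -1836
Denominator: √[(nΣx²−(Σx)²)(nΣy²−(Σy)²)]
  nΣx²−(Σx)² = 6·216 − 900 = 396;  nΣy²−(Σy)² = 6·12826 − 52900 = 24056
  √(396·24056) = √9526176 = 3086.4504
r = -1836 / 3086.4504 = -0.5949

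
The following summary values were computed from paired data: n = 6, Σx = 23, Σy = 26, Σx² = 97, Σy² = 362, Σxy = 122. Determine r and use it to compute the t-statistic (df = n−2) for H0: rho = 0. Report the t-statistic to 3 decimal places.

Numerator: nΣxy − (Σx)(Σy) = 6·122 − (23)(26) = 134
Denominator: √[(nΣx²−(Σx)²)(nΣy²−(Σy)²)]
  nΣx²−(Σx)² = 6·97 − 529 = 53;  nΣy²−(Σy)² = 6·362 − 676 = 1496
  √(53·1496) = √79288 = 281.5812
r = 134 / 281.5812 = 0.4759
t = r·√(n−2)/√(1−r²) = 0.4759·√4 / √(1−0.226481) = 0.951800 / 0.879499 = 1.082

1.082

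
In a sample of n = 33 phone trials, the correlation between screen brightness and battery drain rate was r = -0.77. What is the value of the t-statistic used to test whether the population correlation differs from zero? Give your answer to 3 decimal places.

-6.719

t = r·√(n−2) / √(1−r²) with r = -0.77, n = 33
  = -0.77·√31 / √(1 − 0.5929)
  = -0.77·5.567764 / 0.638044
  = -4.287178 / 0.638044 = -6.719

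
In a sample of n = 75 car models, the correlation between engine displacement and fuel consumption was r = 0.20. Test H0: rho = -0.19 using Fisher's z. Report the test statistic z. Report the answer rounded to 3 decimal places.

Fisher z: atanh(0.20) = 0.202733, atanh(-0.19) = -0.192337
z = (z_r − z_0)·√(n−3) = (0.202733 − (-0.192337))·√72 = 0.395070 · 8.485281 = 3.352

3.352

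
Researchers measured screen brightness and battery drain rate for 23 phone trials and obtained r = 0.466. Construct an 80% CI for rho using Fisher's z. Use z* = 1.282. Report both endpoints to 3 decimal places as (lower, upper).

Fisher z: z_r = atanh(r) = ½·ln((1+0.466)/(1−0.466)) = 0.504949
SE(z) = 1/√(n−3) = 1/√20 = 0.223607
80% ⇒ z* = 1.282; margin = 1.282·0.223607 = 0.286664
CI on z-scale: (0.218285, 0.791613)
Back-transform: tanh(0.218285) = 0.214883, tanh(0.791613) = 0.659322

(0.215, 0.659)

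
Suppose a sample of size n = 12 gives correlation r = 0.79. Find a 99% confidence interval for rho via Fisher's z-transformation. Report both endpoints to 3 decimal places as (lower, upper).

Fisher z: z_r = atanh(r) = ½·ln((1+0.79)/(1−0.79)) = 1.071432
SE(z) = 1/√(n−3) = 1/√9 = 0.333333
99% ⇒ z* = 2.576; margin = 2.576·0.333333 = 0.858666
CI on z-scale: (0.212766, 1.930098)
Back-transform: tanh(0.212766) = 0.209612, tanh(1.930098) = 0.958741

(0.210, 0.959)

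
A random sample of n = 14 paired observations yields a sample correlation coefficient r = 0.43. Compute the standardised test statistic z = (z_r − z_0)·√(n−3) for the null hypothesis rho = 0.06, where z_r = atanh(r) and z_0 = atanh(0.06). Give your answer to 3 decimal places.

Fisher z: atanh(0.43) = 0.459897, atanh(0.06) = 0.060072
z = (z_r − z_0)·√(n−3) = (0.459897 − 0.060072)·√11 = 0.399825 · 3.316625 = 1.326

1.326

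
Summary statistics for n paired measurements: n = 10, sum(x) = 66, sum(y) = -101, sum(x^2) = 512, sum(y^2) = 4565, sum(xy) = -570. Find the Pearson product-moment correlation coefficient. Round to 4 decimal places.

Numerator: nΣxy − (Σx)(Σy) = 10·(-570) − (66)(-101) = 966
Denominator: √[(nΣx²−(Σx)²)(nΣy²−(Σy)²)]
  nΣx²−(Σx)² = 10·512 − 4356 = 764;  nΣy²−(Σy)² = 10·4565 − 10201 = 35449
  √(764·35449) = √27083036 = 5204.1364
r = 966 / 5204.1364 = 0.1856

0.1856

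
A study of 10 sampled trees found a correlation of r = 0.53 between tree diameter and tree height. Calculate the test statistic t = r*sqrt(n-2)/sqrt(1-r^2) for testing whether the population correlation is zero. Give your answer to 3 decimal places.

1.768

1 − r² = 1 − 0.2809 = 0.7191;  √(1−r²) = 0.847998
√(n−2) = √8 = 2.828427
t = r·√(n−2)/√(1−r²) = 0.53 · 2.828427 / 0.847998 = 1.768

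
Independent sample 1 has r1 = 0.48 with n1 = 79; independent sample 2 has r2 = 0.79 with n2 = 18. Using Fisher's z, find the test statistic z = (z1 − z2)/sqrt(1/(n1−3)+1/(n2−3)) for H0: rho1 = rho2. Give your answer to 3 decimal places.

z1 = atanh(0.48) = 0.522984,  z2 = atanh(0.79) = 1.071432
SE = √(1/(n1−3) + 1/(n2−3)) = √(1/76 + 1/15) = √(0.0131579 + 0.0666667) = √0.0798246 = 0.282532
z = (z1 − z2)/SE = (0.522984 − 1.071432) / 0.282532 = -0.548448 / 0.282532 = -1.941

-1.941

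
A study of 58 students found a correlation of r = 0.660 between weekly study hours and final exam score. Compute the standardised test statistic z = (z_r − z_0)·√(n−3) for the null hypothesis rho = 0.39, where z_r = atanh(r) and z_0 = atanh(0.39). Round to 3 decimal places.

2.826

Fisher z: atanh(0.660) = 0.792814, atanh(0.39) = 0.411800
z = (z_r − z_0)·√(n−3) = (0.792814 − 0.411800)·√55 = 0.381014 · 7.416198 = 2.826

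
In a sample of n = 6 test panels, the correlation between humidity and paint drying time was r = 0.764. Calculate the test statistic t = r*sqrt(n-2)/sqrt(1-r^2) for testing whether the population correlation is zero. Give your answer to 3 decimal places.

2.368

t = r·√(n−2) / √(1−r²) with r = 0.764, n = 6
  = 0.764·√4 / √(1 − 0.583696)
  = 0.764·2.000000 / 0.645216
  = 1.528000 / 0.645216 = 2.368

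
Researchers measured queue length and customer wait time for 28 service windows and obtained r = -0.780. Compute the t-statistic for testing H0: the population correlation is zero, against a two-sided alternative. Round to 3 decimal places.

1 − r² = 1 − 0.608400 = 0.391600;  √(1−r²) = 0.625780
√(n−2) = √26 = 5.099020
t = r·√(n−2)/√(1−r²) = -0.780 · 5.099020 / 0.625780 = -6.356

-6.356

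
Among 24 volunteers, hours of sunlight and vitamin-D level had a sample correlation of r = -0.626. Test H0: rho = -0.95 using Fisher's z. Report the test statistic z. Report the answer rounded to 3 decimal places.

5.027

Fisher z: atanh(-0.626) = -0.734811, atanh(-0.95) = -1.831781
z = (z_r − z_0)·√(n−3) = (-0.734811 − (-1.831781))·√21 = 1.096970 · 4.582576 = 5.027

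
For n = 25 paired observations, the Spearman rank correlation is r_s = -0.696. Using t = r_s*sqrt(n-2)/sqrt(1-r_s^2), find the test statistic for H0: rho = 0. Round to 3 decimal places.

t = r_s·√(n−2) / √(1−r_s²) with r_s = -0.696, n = 25
  = -0.696·√23 / √(1 − 0.484416)
  = -0.696·4.795832 / 0.718042
  = -3.337899 / 0.718042 = -4.649

-4.649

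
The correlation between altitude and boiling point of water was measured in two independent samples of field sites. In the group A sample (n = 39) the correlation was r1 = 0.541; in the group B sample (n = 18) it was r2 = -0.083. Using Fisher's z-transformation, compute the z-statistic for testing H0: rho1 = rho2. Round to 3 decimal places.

2.241

Fisher z-transforms: z1 = atanh(0.541) = 0.605568, z2 = atanh(-0.083) = -0.083191; difference d = 0.688759
Var(d) = 1/36 + 1/15 = 0.0277778 + 0.0666667 = 0.0944445
z = d/√Var(d) = 0.688759 / √0.0944445 = 0.688759 / 0.307318 = 2.241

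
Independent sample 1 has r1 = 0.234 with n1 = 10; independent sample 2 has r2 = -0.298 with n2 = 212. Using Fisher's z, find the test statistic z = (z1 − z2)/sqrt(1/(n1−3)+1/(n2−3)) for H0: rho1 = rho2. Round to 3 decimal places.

Fisher z-transforms: z1 = atanh(0.234) = 0.238417, z2 = atanh(-0.298) = -0.307323; difference d = 0.545740
Var(d) = 1/7 + 1/209 = 0.1428571 + 0.0047847 = 0.1476418
z = d/√Var(d) = 0.545740 / √0.1476418 = 0.545740 / 0.384242 = 1.420

1.420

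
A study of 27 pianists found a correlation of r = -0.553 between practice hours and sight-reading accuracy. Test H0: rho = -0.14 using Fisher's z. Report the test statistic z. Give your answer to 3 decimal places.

-2.360

z_r = atanh(-0.553) = -0.622693,  z_0 = atanh(-0.14) = -0.140926
SE = 1/√(n−3) = 1/√24 = 0.204124
z = (z_r − z_0)/SE = (-0.622693 − (-0.140926)) / 0.204124 = -0.481767 / 0.204124 = -2.360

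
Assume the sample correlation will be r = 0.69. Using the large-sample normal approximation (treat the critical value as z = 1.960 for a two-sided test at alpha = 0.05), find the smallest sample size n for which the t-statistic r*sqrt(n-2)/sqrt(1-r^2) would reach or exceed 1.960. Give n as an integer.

r√(n−2)/√(1−r²) ≥ 1.960  ⇔  n−2 ≥ (1.960)²·(1−r²)/r²
(1−r²)/r² = (1−0.4761)/0.4761 = 1.1004
n ≥ 2 + 3.8416·1.1004 = 2 + 4.2273 = 6.2273
⌈6.2273⌉ = 7

7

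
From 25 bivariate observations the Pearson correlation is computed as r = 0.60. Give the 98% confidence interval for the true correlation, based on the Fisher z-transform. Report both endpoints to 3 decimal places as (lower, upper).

z_r = atanh(0.60) = 0.693147;  SE = 1/√(n−3) = 1/√22 = 0.213201
z-limits: 0.693147 ± 2.326·0.213201 = 0.693147 ± 0.495906 = [0.197241, 1.189053]
ρ-limits: (tanh 0.197241, tanh 1.189053) = (0.195, 0.830)

(0.195, 0.830)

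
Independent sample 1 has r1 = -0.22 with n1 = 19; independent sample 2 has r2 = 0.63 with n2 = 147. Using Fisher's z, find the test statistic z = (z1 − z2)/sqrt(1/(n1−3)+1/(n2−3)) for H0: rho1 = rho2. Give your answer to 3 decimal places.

Fisher z-transforms: z1 = atanh(-0.22) = -0.223656, z2 = atanh(0.63) = 0.741416; difference d = -0.965072
Var(d) = 1/16 + 1/144 = 0.0625000 + 0.0069444 = 0.0694444
z = d/√Var(d) = -0.965072 / √0.0694444 = -0.965072 / 0.263523 = -3.662

-3.662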